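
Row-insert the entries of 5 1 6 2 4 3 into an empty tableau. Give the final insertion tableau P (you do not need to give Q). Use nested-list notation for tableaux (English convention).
P = [[1, 2, 3], [4, 6], [5]]

Insert 5: appended to row 1. P = [[5]].
Insert 1: 1 bumps 5 from row 1; 5 starts row 2. P = [[1], [5]].
Insert 6: appended to row 1. P = [[1, 6], [5]].
Insert 2: 2 bumps 6 from row 1; 6 appends to row 2. P = [[1, 2], [5, 6]].
Insert 4: appended to row 1. P = [[1, 2, 4], [5, 6]].
Insert 3: 3 bumps 4 from row 1; 4 bumps 5 from row 2; 5 starts row 3. P = [[1, 2, 3], [4, 6], [5]].

So P = [[1, 2, 3], [4, 6], [5]].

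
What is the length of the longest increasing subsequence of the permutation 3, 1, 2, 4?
3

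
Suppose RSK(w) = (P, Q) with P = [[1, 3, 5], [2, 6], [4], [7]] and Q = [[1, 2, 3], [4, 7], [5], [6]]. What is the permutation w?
2 4 7 6 3 1 5

Reverse RSK: for i = n, n-1, ..., 1, locate i in Q, remove the corresponding corner cell from P, and reverse-bump its entry up through P; the value ejected from row 1 is w(i).

So w = 2 4 7 6 3 1 5.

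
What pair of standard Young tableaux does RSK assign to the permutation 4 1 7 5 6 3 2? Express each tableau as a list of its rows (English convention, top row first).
Insert each entry of the permutation into P by Schensted row insertion, recording in Q the position of each new cell.

Insert 4: appended to row 1. P = [[4]].
Insert 1: 1 bumps 4 from row 1; 4 starts row 2. P = [[1], [4]].
Insert 7: appended to row 1. P = [[1, 7], [4]].
Insert 5: 5 bumps 7 from row 1; 7 appends to row 2. P = [[1, 5], [4, 7]].
Insert 6: appended to row 1. P = [[1, 5, 6], [4, 7]].
Insert 3: 3 bumps 5 from row 1; 5 bumps 7 from row 2; 7 starts row 3. P = [[1, 3, 6], [4, 5], [7]].
Insert 2: 2 bumps 3 from row 1; 3 bumps 4 from row 2; 4 bumps 7 from row 3; 7 starts row 4. P = [[1, 2, 6], [3, 5], [4], [7]].

So P = [[1, 2, 6], [3, 5], [4], [7]], Q = [[1, 3, 5], [2, 4], [6], [7]].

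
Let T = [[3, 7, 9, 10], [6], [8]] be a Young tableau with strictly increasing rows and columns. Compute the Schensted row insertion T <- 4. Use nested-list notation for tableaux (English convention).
[[3, 4, 9, 10], [6, 7], [8]]

In row 1, 4 replaces 7 (the leftmost entry greater than 4); 7 is bumped to row 2. 7 is appended to row 2. The new tableau is [[3, 4, 9, 10], [6, 7], [8]].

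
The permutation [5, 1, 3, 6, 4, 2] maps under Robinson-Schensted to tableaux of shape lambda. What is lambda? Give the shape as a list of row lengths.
Row-insert each entry into an empty tableau.

After inserting 5: P = [[5]].
After inserting 1: P = [[1], [5]].
After inserting 3: P = [[1, 3], [5]].
After inserting 6: P = [[1, 3, 6], [5]].
After inserting 4: P = [[1, 3, 4], [5, 6]].
After inserting 2: P = [[1, 2, 4], [3, 6], [5]].

The final insertion tableau P = [[1, 2, 4], [3, 6], [5]] has shape [3, 2, 1].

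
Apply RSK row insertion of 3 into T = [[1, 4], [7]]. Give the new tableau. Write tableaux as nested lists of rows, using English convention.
In row 1, 3 replaces 4 (the leftmost entry greater than 3); 4 is bumped to row 2. In row 2, 4 replaces 7 (the leftmost entry greater than 4); 7 is bumped to row 3. 7 starts a new row 3. The new tableau is [[1, 3], [4], [7]].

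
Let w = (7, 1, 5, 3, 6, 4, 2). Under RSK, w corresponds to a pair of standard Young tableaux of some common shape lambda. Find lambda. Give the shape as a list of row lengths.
RSK row insertion gives P = [[1, 2, 4], [3, 6], [5], [7]], which has shape [3, 2, 1, 1].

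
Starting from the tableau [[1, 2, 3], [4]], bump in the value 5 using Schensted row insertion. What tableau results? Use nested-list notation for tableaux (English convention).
5 is larger than every entry of row 1, so it is appended to row 1. The new tableau is [[1, 2, 3, 5], [4]].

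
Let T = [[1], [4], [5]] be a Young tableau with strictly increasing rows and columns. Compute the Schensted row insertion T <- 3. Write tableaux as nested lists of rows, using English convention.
[[1, 3], [4], [5]]

3 is larger than every entry of row 1, so it is appended to row 1. The new tableau is [[1, 3], [4], [5]].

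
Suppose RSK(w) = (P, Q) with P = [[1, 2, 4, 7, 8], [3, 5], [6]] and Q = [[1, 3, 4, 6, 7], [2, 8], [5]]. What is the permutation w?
Reverse the RSK construction: for i from n down to 1, find the cell of Q containing i, remove the entry at that cell from P, and reverse-bump it up through P; the value ejected from row 1 is w(i).

Step i=8: Q has 8 at row 2, column 2; remove 5 from row 2 of P and reverse-bump: 5 enters row 1 and ejects 4. So w(8) = 4. P is now [[1, 2, 5, 7, 8], [3], [6]].
Step i=7: Q has 7 at row 1, column 5; remove that cell from P, ejecting 8. So w(7) = 8. P is now [[1, 2, 5, 7], [3], [6]].
Step i=6: Q has 6 at row 1, column 4; remove that cell from P, ejecting 7. So w(6) = 7. P is now [[1, 2, 5], [3], [6]].
Step i=5: Q has 5 at row 3, column 1; remove 6 from row 3 of P and reverse-bump: 6 enters row 2 and ejects 3; 3 enters row 1 and ejects 2. So w(5) = 2. P is now [[1, 3, 5], [6]].
Step i=4: Q has 4 at row 1, column 3; remove that cell from P, ejecting 5. So w(4) = 5. P is now [[1, 3], [6]].
Step i=3: Q has 3 at row 1, column 2; remove that cell from P, ejecting 3. So w(3) = 3. P is now [[1], [6]].
Step i=2: Q has 2 at row 2, column 1; remove 6 from row 2 of P and reverse-bump: 6 enters row 1 and ejects 1. So w(2) = 1. P is now [[6]].
Step i=1: Q has 1 at row 1, column 1; remove that cell from P, ejecting 6. So w(1) = 6. P is now [].

So w = 6 1 3 5 2 7 8 4.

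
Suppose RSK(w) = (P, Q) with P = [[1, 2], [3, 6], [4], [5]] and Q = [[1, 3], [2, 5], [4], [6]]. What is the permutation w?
Reverse the RSK construction: for i from n down to 1, find the cell of Q containing i, remove the entry at that cell from P, and reverse-bump it up through P; the value ejected from row 1 is w(i).

Step i=6: Q has 6 at row 4, column 1; remove 5 from row 4 of P and reverse-bump: 5 enters row 3 and ejects 4; 4 enters row 2 and ejects 3; 3 enters row 1 and ejects 2. So w(6) = 2. P is now [[1, 3], [4, 6], [5]].
Step i=5: Q has 5 at row 2, column 2; remove 6 from row 2 of P and reverse-bump: 6 enters row 1 and ejects 3. So w(5) = 3. P is now [[1, 6], [4], [5]].
Step i=4: Q has 4 at row 3, column 1; remove 5 from row 3 of P and reverse-bump: 5 enters row 2 and ejects 4; 4 enters row 1 and ejects 1. So w(4) = 1. P is now [[4, 6], [5]].
Step i=3: Q has 3 at row 1, column 2; remove that cell from P, ejecting 6. So w(3) = 6. P is now [[4], [5]].
Step i=2: Q has 2 at row 2, column 1; remove 5 from row 2 of P and reverse-bump: 5 enters row 1 and ejects 4. So w(2) = 4. P is now [[5]].
Step i=1: Q has 1 at row 1, column 1; remove that cell from P, ejecting 5. So w(1) = 5. P is now [].

So w = 5 4 6 1 3 2.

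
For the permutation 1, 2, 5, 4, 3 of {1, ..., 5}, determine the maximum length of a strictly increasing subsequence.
3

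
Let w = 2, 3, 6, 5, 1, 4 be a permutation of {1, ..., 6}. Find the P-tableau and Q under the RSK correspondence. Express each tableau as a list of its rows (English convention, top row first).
Insert each entry of the permutation into P by Schensted row insertion, recording in Q the position of each new cell.

After inserting 2: P = [[2]].
After inserting 3: P = [[2, 3]].
After inserting 6: P = [[2, 3, 6]].
After inserting 5: P = [[2, 3, 5], [6]].
After inserting 1: P = [[1, 3, 5], [2], [6]].
After inserting 4: P = [[1, 3, 4], [2, 5], [6]].

So P = [[1, 3, 4], [2, 5], [6]], Q = [[1, 2, 3], [4, 6], [5]].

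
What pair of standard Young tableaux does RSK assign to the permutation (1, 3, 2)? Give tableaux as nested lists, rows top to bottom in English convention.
P = [[1, 2], [3]], Q = [[1, 2], [3]]

Insert each entry of the permutation into P by Schensted row insertion, recording in Q the position of each new cell.

Insert 1: appended to row 1. P = [[1]].
Insert 3: appended to row 1. P = [[1, 3]].
Insert 2: 2 bumps 3 from row 1; 3 starts row 2. P = [[1, 2], [3]].

So P = [[1, 2], [3]], Q = [[1, 2], [3]].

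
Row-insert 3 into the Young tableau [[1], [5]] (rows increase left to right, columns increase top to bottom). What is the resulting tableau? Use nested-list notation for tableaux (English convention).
[[1, 3], [5]]

3 is larger than every entry of row 1, so it is appended to row 1. The new tableau is [[1, 3], [5]].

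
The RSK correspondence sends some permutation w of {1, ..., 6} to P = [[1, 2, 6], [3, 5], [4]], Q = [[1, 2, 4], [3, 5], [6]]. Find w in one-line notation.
Reverse the RSK construction: for i from n down to 1, find the cell of Q containing i, remove the entry at that cell from P, and reverse-bump it up through P; the value ejected from row 1 is w(i).

Step i=6: Q has 6 at row 3, column 1; remove 4 from row 3 of P and reverse-bump: 4 enters row 2 and ejects 3; 3 enters row 1 and ejects 2. So w(6) = 2. P is now [[1, 3, 6], [4, 5]].
Step i=5: Q has 5 at row 2, column 2; remove 5 from row 2 of P and reverse-bump: 5 enters row 1 and ejects 3. So w(5) = 3. P is now [[1, 5, 6], [4]].
Step i=4: Q has 4 at row 1, column 3; remove that cell from P, ejecting 6. So w(4) = 6. P is now [[1, 5], [4]].
Step i=3: Q has 3 at row 2, column 1; remove 4 from row 2 of P and reverse-bump: 4 enters row 1 and ejects 1. So w(3) = 1. P is now [[4, 5]].
Step i=2: Q has 2 at row 1, column 2; remove that cell from P, ejecting 5. So w(2) = 5. P is now [[4]].
Step i=1: Q has 1 at row 1, column 1; remove that cell from P, ejecting 4. So w(1) = 4. P is now [].

So w = 4 5 1 6 3 2.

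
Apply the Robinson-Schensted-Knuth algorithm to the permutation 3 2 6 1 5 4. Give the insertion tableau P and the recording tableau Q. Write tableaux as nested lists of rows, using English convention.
Insert each entry of the permutation into P by Schensted row insertion, recording in Q the position of each new cell.

Insert 3: appended to row 1. P = [[3]].
Insert 2: 2 bumps 3 from row 1; 3 starts row 2. P = [[2], [3]].
Insert 6: appended to row 1. P = [[2, 6], [3]].
Insert 1: 1 bumps 2 from row 1; 2 bumps 3 from row 2; 3 starts row 3. P = [[1, 6], [2], [3]].
Insert 5: 5 bumps 6 from row 1; 6 appends to row 2. P = [[1, 5], [2, 6], [3]].
Insert 4: 4 bumps 5 from row 1; 5 bumps 6 from row 2; 6 appends to row 3. P = [[1, 4], [2, 5], [3, 6]].

So P = [[1, 4], [2, 5], [3, 6]], Q = [[1, 3], [2, 5], [4, 6]].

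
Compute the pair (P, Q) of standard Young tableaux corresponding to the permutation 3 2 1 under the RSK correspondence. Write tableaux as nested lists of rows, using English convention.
Insert each entry of the permutation into P by Schensted row insertion, recording in Q the position of each new cell.

Insert 3: appended to row 1. P = [[3]].
Insert 2: 2 bumps 3 from row 1; 3 starts row 2. P = [[2], [3]].
Insert 1: 1 bumps 2 from row 1; 2 bumps 3 from row 2; 3 starts row 3. P = [[1], [2], [3]].

So P = [[1], [2], [3]], Q = [[1], [2], [3]].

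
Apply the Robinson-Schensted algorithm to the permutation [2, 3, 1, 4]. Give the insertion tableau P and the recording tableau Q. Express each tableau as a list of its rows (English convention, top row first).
Insert each entry of the permutation into P by Schensted row insertion, recording in Q the position of each new cell.

Insert 2: appended to row 1. P = [[2]], Q = [[1]].
Insert 3: appended to row 1. P = [[2, 3]], Q = [[1, 2]].
Insert 1: 1 bumps 2 from row 1; 2 starts row 2. P = [[1, 3], [2]], Q = [[1, 2], [3]].
Insert 4: appended to row 1. P = [[1, 3, 4], [2]], Q = [[1, 2, 4], [3]].

So P = [[1, 3, 4], [2]], Q = [[1, 2, 4], [3]].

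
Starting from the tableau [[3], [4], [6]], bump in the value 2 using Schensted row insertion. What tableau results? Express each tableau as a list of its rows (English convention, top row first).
[[2], [3], [4], [6]]

In row 1, 2 replaces 3 (the leftmost entry greater than 2); 3 is bumped to row 2. In row 2, 3 replaces 4 (the leftmost entry greater than 3); 4 is bumped to row 3. In row 3, 4 replaces 6 (the leftmost entry greater than 4); 6 is bumped to row 4. 6 starts a new row 4. The new tableau is [[2], [3], [4], [6]].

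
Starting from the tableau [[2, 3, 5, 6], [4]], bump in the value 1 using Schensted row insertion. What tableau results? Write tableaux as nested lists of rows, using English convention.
[[1, 3, 5, 6], [2], [4]]

In row 1, 1 replaces 2 (the leftmost entry greater than 1); 2 is bumped to row 2. In row 2, 2 replaces 4 (the leftmost entry greater than 2); 4 is bumped to row 3. 4 starts a new row 3. The new tableau is [[1, 3, 5, 6], [2], [4]].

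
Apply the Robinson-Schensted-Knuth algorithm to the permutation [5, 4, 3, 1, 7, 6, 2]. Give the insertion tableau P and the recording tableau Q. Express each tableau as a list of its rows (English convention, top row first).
Insert each entry of the permutation into P by Schensted row insertion, recording in Q the position of each new cell.

Insert 5: appended to row 1. P = [[5]].
Insert 4: 4 bumps 5 from row 1; 5 starts row 2. P = [[4], [5]].
Insert 3: 3 bumps 4 from row 1; 4 bumps 5 from row 2; 5 starts row 3. P = [[3], [4], [5]].
Insert 1: 1 bumps 3 from row 1; 3 bumps 4 from row 2; 4 bumps 5 from row 3; 5 starts row 4. P = [[1], [3], [4], [5]].
Insert 7: appended to row 1. P = [[1, 7], [3], [4], [5]].
Insert 6: 6 bumps 7 from row 1; 7 appends to row 2. P = [[1, 6], [3, 7], [4], [5]].
Insert 2: 2 bumps 6 from row 1; 6 bumps 7 from row 2; 7 appends to row 3. P = [[1, 2], [3, 6], [4, 7], [5]].

So P = [[1, 2], [3, 6], [4, 7], [5]], Q = [[1, 5], [2, 6], [3, 7], [4]].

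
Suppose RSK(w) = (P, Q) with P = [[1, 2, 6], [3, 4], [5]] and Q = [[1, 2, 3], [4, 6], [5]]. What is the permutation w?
Reverse the RSK construction: for i from n down to 1, find the cell of Q containing i, remove the entry at that cell from P, and reverse-bump it up through P; the value ejected from row 1 is w(i).

Step i=6: Q has 6 at row 2, column 2; remove 4 from row 2 of P and reverse-bump: 4 enters row 1 and ejects 2. So w(6) = 2. P is now [[1, 4, 6], [3], [5]].
Step i=5: Q has 5 at row 3, column 1; remove 5 from row 3 of P and reverse-bump: 5 enters row 2 and ejects 3; 3 enters row 1 and ejects 1. So w(5) = 1. P is now [[3, 4, 6], [5]].
Step i=4: Q has 4 at row 2, column 1; remove 5 from row 2 of P and reverse-bump: 5 enters row 1 and ejects 4. So w(4) = 4. P is now [[3, 5, 6]].
Step i=3: Q has 3 at row 1, column 3; remove that cell from P, ejecting 6. So w(3) = 6. P is now [[3, 5]].
Step i=2: Q has 2 at row 1, column 2; remove that cell from P, ejecting 5. So w(2) = 5. P is now [[3]].
Step i=1: Q has 1 at row 1, column 1; remove that cell from P, ejecting 3. So w(1) = 3. P is now [].

So w = 3 5 6 4 1 2.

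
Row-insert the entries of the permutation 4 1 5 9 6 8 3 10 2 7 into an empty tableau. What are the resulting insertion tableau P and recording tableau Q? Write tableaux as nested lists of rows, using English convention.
P = [[1, 2, 6, 7, 10], [3, 5, 8], [4], [9]], Q = [[1, 3, 4, 6, 8], [2, 5, 10], [7], [9]]

Insert each entry of the permutation into P by Schensted row insertion, recording in Q the position of each new cell.

Insert 4: appended to row 1. P = [[4]], Q = [[1]].
Insert 1: 1 bumps 4 from row 1; 4 starts row 2. P = [[1], [4]], Q = [[1], [2]].
Insert 5: appended to row 1. P = [[1, 5], [4]], Q = [[1, 3], [2]].
Insert 9: appended to row 1. P = [[1, 5, 9], [4]], Q = [[1, 3, 4], [2]].
Insert 6: 6 bumps 9 from row 1; 9 appends to row 2. P = [[1, 5, 6], [4, 9]], Q = [[1, 3, 4], [2, 5]].
Insert 8: appended to row 1. P = [[1, 5, 6, 8], [4, 9]], Q = [[1, 3, 4, 6], [2, 5]].
Insert 3: 3 bumps 5 from row 1; 5 bumps 9 from row 2; 9 starts row 3. P = [[1, 3, 6, 8], [4, 5], [9]], Q = [[1, 3, 4, 6], [2, 5], [7]].
Insert 10: appended to row 1. P = [[1, 3, 6, 8, 10], [4, 5], [9]], Q = [[1, 3, 4, 6, 8], [2, 5], [7]].
Insert 2: 2 bumps 3 from row 1; 3 bumps 4 from row 2; 4 bumps 9 from row 3; 9 starts row 4. P = [[1, 2, 6, 8, 10], [3, 5], [4], [9]], Q = [[1, 3, 4, 6, 8], [2, 5], [7], [9]].
Insert 7: 7 bumps 8 from row 1; 8 appends to row 2. P = [[1, 2, 6, 7, 10], [3, 5, 8], [4], [9]], Q = [[1, 3, 4, 6, 8], [2, 5, 10], [7], [9]].

So P = [[1, 2, 6, 7, 10], [3, 5, 8], [4], [9]], Q = [[1, 3, 4, 6, 8], [2, 5, 10], [7], [9]].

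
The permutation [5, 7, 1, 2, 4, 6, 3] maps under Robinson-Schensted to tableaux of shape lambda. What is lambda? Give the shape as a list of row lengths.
RSK row insertion gives P = [[1, 2, 3, 6], [4, 7], [5]], which has shape [4, 2, 1].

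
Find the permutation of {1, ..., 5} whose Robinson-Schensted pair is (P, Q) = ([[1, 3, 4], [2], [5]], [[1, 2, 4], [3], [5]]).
2 5 3 4 1

Reverse the RSK construction: for i from n down to 1, find the cell of Q containing i, remove the entry at that cell from P, and reverse-bump it up through P; the value ejected from row 1 is w(i).

Step i=5: Q has 5 at row 3, column 1; remove 5 from row 3 of P and reverse-bump: 5 enters row 2 and ejects 2; 2 enters row 1 and ejects 1. So w(5) = 1. P is now [[2, 3, 4], [5]].
Step i=4: Q has 4 at row 1, column 3; remove that cell from P, ejecting 4. So w(4) = 4. P is now [[2, 3], [5]].
Step i=3: Q has 3 at row 2, column 1; remove 5 from row 2 of P and reverse-bump: 5 enters row 1 and ejects 3. So w(3) = 3. P is now [[2, 5]].
Step i=2: Q has 2 at row 1, column 2; remove that cell from P, ejecting 5. So w(2) = 5. P is now [[2]].
Step i=1: Q has 1 at row 1, column 1; remove that cell from P, ejecting 2. So w(1) = 2. P is now [].

So w = 2 5 3 4 1.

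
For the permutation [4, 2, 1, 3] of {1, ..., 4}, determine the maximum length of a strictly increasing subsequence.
2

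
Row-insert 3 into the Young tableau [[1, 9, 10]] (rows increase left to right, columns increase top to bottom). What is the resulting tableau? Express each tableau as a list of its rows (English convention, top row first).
[[1, 3, 10], [9]]

In row 1, 3 replaces 9 (the leftmost entry greater than 3); 9 is bumped to row 2. 9 starts a new row 2. The new tableau is [[1, 3, 10], [9]].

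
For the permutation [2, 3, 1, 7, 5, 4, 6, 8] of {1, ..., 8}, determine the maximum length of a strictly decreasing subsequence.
3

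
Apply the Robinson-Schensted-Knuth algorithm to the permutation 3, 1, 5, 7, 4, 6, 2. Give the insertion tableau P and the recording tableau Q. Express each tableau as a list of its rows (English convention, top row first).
P = [[1, 2, 6], [3, 4, 7], [5]], Q = [[1, 3, 4], [2, 5, 6], [7]]

Insert each entry of the permutation into P by Schensted row insertion, recording in Q the position of each new cell.

After inserting 3: P = [[3]].
After inserting 1: P = [[1], [3]].
After inserting 5: P = [[1, 5], [3]].
After inserting 7: P = [[1, 5, 7], [3]].
After inserting 4: P = [[1, 4, 7], [3, 5]].
After inserting 6: P = [[1, 4, 6], [3, 5, 7]].
After inserting 2: P = [[1, 2, 6], [3, 4, 7], [5]].

So P = [[1, 2, 6], [3, 4, 7], [5]], Q = [[1, 3, 4], [2, 5, 6], [7]].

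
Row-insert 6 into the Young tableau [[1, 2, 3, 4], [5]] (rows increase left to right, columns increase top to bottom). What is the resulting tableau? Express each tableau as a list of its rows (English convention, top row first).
[[1, 2, 3, 4, 6], [5]]

6 is larger than every entry of row 1, so it is appended to row 1. The new tableau is [[1, 2, 3, 4, 6], [5]].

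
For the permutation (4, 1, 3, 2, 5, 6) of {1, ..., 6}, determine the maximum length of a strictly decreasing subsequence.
3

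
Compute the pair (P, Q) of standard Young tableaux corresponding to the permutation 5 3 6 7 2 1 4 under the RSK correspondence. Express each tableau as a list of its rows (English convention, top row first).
Insert each entry of the permutation into P by Schensted row insertion, recording in Q the position of each new cell.

Insert 5: appended to row 1. P = [[5]], Q = [[1]].
Insert 3: 3 bumps 5 from row 1; 5 starts row 2. P = [[3], [5]], Q = [[1], [2]].
Insert 6: appended to row 1. P = [[3, 6], [5]], Q = [[1, 3], [2]].
Insert 7: appended to row 1. P = [[3, 6, 7], [5]], Q = [[1, 3, 4], [2]].
Insert 2: 2 bumps 3 from row 1; 3 bumps 5 from row 2; 5 starts row 3. P = [[2, 6, 7], [3], [5]], Q = [[1, 3, 4], [2], [5]].
Insert 1: 1 bumps 2 from row 1; 2 bumps 3 from row 2; 3 bumps 5 from row 3; 5 starts row 4. P = [[1, 6, 7], [2], [3], [5]], Q = [[1, 3, 4], [2], [5], [6]].
Insert 4: 4 bumps 6 from row 1; 6 appends to row 2. P = [[1, 4, 7], [2, 6], [3], [5]], Q = [[1, 3, 4], [2, 7], [5], [6]].

So P = [[1, 4, 7], [2, 6], [3], [5]], Q = [[1, 3, 4], [2, 7], [5], [6]].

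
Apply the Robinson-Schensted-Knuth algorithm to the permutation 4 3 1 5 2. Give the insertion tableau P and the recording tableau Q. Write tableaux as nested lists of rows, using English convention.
Insert each entry of the permutation into P by Schensted row insertion, recording in Q the position of each new cell.

After inserting 4: P = [[4]].
After inserting 3: P = [[3], [4]].
After inserting 1: P = [[1], [3], [4]].
After inserting 5: P = [[1, 5], [3], [4]].
After inserting 2: P = [[1, 2], [3, 5], [4]].

So P = [[1, 2], [3, 5], [4]], Q = [[1, 4], [2, 5], [3]].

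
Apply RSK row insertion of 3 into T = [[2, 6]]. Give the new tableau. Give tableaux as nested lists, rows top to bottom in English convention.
In row 1, 3 replaces 6 (the leftmost entry greater than 3); 6 is bumped to row 2. 6 starts a new row 2. The new tableau is [[2, 3], [6]].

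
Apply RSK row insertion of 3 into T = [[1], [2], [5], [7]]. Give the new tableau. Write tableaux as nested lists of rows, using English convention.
[[1, 3], [2], [5], [7]]

3 is larger than every entry of row 1, so it is appended to row 1. The new tableau is [[1, 3], [2], [5], [7]].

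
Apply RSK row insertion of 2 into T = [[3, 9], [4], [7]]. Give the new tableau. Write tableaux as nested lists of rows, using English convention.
[[2, 9], [3], [4], [7]]

In row 1, 2 replaces 3 (the leftmost entry greater than 2); 3 is bumped to row 2. In row 2, 3 replaces 4 (the leftmost entry greater than 3); 4 is bumped to row 3. In row 3, 4 replaces 7 (the leftmost entry greater than 4); 7 is bumped to row 4. 7 starts a new row 4. The new tableau is [[2, 9], [3], [4], [7]].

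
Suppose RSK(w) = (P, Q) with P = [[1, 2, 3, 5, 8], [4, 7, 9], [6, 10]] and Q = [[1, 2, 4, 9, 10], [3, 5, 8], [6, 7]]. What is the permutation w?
Reverse RSK: for i = n, n-1, ..., 1, locate i in Q, remove the corresponding corner cell from P, and reverse-bump its entry up through P; the value ejected from row 1 is w(i).

So w = 6 7 4 10 9 1 2 3 5 8.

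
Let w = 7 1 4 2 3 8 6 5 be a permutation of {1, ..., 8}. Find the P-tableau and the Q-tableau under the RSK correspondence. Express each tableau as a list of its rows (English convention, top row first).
P = [[1, 2, 3, 5], [4, 6], [7, 8]], Q = [[1, 3, 5, 6], [2, 7], [4, 8]]

Insert each entry of the permutation into P by Schensted row insertion, recording in Q the position of each new cell.

Insert 7: appended to row 1. P = [[7]], Q = [[1]].
Insert 1: 1 bumps 7 from row 1; 7 starts row 2. P = [[1], [7]], Q = [[1], [2]].
Insert 4: appended to row 1. P = [[1, 4], [7]], Q = [[1, 3], [2]].
Insert 2: 2 bumps 4 from row 1; 4 bumps 7 from row 2; 7 starts row 3. P = [[1, 2], [4], [7]], Q = [[1, 3], [2], [4]].
Insert 3: appended to row 1. P = [[1, 2, 3], [4], [7]], Q = [[1, 3, 5], [2], [4]].
Insert 8: appended to row 1. P = [[1, 2, 3, 8], [4], [7]], Q = [[1, 3, 5, 6], [2], [4]].
Insert 6: 6 bumps 8 from row 1; 8 appends to row 2. P = [[1, 2, 3, 6], [4, 8], [7]], Q = [[1, 3, 5, 6], [2, 7], [4]].
Insert 5: 5 bumps 6 from row 1; 6 bumps 8 from row 2; 8 appends to row 3. P = [[1, 2, 3, 5], [4, 6], [7, 8]], Q = [[1, 3, 5, 6], [2, 7], [4, 8]].

So P = [[1, 2, 3, 5], [4, 6], [7, 8]], Q = [[1, 3, 5, 6], [2, 7], [4, 8]].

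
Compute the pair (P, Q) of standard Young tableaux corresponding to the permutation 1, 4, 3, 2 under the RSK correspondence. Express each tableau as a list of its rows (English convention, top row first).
P = [[1, 2], [3], [4]], Q = [[1, 2], [3], [4]]

Insert each entry of the permutation into P by Schensted row insertion, recording in Q the position of each new cell.

Insert 1: appended to row 1. P = [[1]].
Insert 4: appended to row 1. P = [[1, 4]].
Insert 3: 3 bumps 4 from row 1; 4 starts row 2. P = [[1, 3], [4]].
Insert 2: 2 bumps 3 from row 1; 3 bumps 4 from row 2; 4 starts row 3. P = [[1, 2], [3], [4]].

So P = [[1, 2], [3], [4]], Q = [[1, 2], [3], [4]].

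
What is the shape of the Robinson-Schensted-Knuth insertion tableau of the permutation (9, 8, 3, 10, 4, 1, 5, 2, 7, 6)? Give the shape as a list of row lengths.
[4, 3, 2, 1]

Row-insert each entry into an empty tableau.

After inserting 9: P = [[9]].
After inserting 8: P = [[8], [9]].
After inserting 3: P = [[3], [8], [9]].
After inserting 10: P = [[3, 10], [8], [9]].
After inserting 4: P = [[3, 4], [8, 10], [9]].
After inserting 1: P = [[1, 4], [3, 10], [8], [9]].
After inserting 5: P = [[1, 4, 5], [3, 10], [8], [9]].
After inserting 2: P = [[1, 2, 5], [3, 4], [8, 10], [9]].
After inserting 7: P = [[1, 2, 5, 7], [3, 4], [8, 10], [9]].
After inserting 6: P = [[1, 2, 5, 6], [3, 4, 7], [8, 10], [9]].

The final insertion tableau P = [[1, 2, 5, 6], [3, 4, 7], [8, 10], [9]] has shape [4, 3, 2, 1].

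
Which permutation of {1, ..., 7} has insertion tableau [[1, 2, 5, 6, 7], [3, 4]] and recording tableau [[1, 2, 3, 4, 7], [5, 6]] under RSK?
Reverse RSK: for i = n, n-1, ..., 1, locate i in Q, remove the corresponding corner cell from P, and reverse-bump its entry up through P; the value ejected from row 1 is w(i).

So w = 3 4 5 6 1 2 7.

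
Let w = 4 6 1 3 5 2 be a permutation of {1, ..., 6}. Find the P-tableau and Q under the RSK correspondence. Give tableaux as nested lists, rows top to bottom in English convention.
Insert each entry of the permutation into P by Schensted row insertion, recording in Q the position of each new cell.

After inserting 4: P = [[4]].
After inserting 6: P = [[4, 6]].
After inserting 1: P = [[1, 6], [4]].
After inserting 3: P = [[1, 3], [4, 6]].
After inserting 5: P = [[1, 3, 5], [4, 6]].
After inserting 2: P = [[1, 2, 5], [3, 6], [4]].

So P = [[1, 2, 5], [3, 6], [4]], Q = [[1, 2, 5], [3, 4], [6]].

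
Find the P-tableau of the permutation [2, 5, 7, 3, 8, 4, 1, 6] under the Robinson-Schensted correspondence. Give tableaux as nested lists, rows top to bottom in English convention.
After inserting 2: P = [[2]].
After inserting 5: P = [[2, 5]].
After inserting 7: P = [[2, 5, 7]].
After inserting 3: P = [[2, 3, 7], [5]].
After inserting 8: P = [[2, 3, 7, 8], [5]].
After inserting 4: P = [[2, 3, 4, 8], [5, 7]].
After inserting 1: P = [[1, 3, 4, 8], [2, 7], [5]].
After inserting 6: P = [[1, 3, 4, 6], [2, 7, 8], [5]].

So P = [[1, 3, 4, 6], [2, 7, 8], [5]].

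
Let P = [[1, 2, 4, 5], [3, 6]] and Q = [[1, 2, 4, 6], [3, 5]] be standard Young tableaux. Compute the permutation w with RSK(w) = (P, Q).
Reverse the RSK construction: for i from n down to 1, find the cell of Q containing i, remove the entry at that cell from P, and reverse-bump it up through P; the value ejected from row 1 is w(i).

Step i=6: Q has 6 at row 1, column 4; remove that cell from P, ejecting 5. So w(6) = 5. P is now [[1, 2, 4], [3, 6]].
Step i=5: Q has 5 at row 2, column 2; remove 6 from row 2 of P and reverse-bump: 6 enters row 1 and ejects 4. So w(5) = 4. P is now [[1, 2, 6], [3]].
Step i=4: Q has 4 at row 1, column 3; remove that cell from P, ejecting 6. So w(4) = 6. P is now [[1, 2], [3]].
Step i=3: Q has 3 at row 2, column 1; remove 3 from row 2 of P and reverse-bump: 3 enters row 1 and ejects 2. So w(3) = 2. P is now [[1, 3]].
Step i=2: Q has 2 at row 1, column 2; remove that cell from P, ejecting 3. So w(2) = 3. P is now [[1]].
Step i=1: Q has 1 at row 1, column 1; remove that cell from P, ejecting 1. So w(1) = 1. P is now [].

So w = 1 3 2 6 4 5.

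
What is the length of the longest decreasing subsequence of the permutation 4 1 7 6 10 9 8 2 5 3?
5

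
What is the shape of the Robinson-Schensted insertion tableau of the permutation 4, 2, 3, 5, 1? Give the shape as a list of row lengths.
[3, 1, 1]

RSK row insertion gives P = [[1, 3, 5], [2], [4]], which has shape [3, 1, 1].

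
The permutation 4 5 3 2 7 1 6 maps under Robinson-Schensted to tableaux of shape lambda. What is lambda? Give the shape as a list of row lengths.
Row-insert each entry into an empty tableau.

After inserting 4: P = [[4]].
After inserting 5: P = [[4, 5]].
After inserting 3: P = [[3, 5], [4]].
After inserting 2: P = [[2, 5], [3], [4]].
After inserting 7: P = [[2, 5, 7], [3], [4]].
After inserting 1: P = [[1, 5, 7], [2], [3], [4]].
After inserting 6: P = [[1, 5, 6], [2, 7], [3], [4]].

The final insertion tableau P = [[1, 5, 6], [2, 7], [3], [4]] has shape [3, 2, 1, 1].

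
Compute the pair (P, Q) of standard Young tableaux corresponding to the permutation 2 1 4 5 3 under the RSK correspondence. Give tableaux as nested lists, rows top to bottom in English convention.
P = [[1, 3, 5], [2, 4]], Q = [[1, 3, 4], [2, 5]]

Insert each entry of the permutation into P by Schensted row insertion, recording in Q the position of each new cell.

Insert 2: appended to row 1. P = [[2]].
Insert 1: 1 bumps 2 from row 1; 2 starts row 2. P = [[1], [2]].
Insert 4: appended to row 1. P = [[1, 4], [2]].
Insert 5: appended to row 1. P = [[1, 4, 5], [2]].
Insert 3: 3 bumps 4 from row 1; 4 appends to row 2. P = [[1, 3, 5], [2, 4]].

So P = [[1, 3, 5], [2, 4]], Q = [[1, 3, 4], [2, 5]].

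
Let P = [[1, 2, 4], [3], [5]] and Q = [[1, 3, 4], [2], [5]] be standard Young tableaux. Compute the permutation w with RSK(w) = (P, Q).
Reverse the RSK construction: for i from n down to 1, find the cell of Q containing i, remove the entry at that cell from P, and reverse-bump it up through P; the value ejected from row 1 is w(i).

Step i=5: Q has 5 at row 3, column 1; remove 5 from row 3 of P and reverse-bump: 5 enters row 2 and ejects 3; 3 enters row 1 and ejects 2. So w(5) = 2. P is now [[1, 3, 4], [5]].
Step i=4: Q has 4 at row 1, column 3; remove that cell from P, ejecting 4. So w(4) = 4. P is now [[1, 3], [5]].
Step i=3: Q has 3 at row 1, column 2; remove that cell from P, ejecting 3. So w(3) = 3. P is now [[1], [5]].
Step i=2: Q has 2 at row 2, column 1; remove 5 from row 2 of P and reverse-bump: 5 enters row 1 and ejects 1. So w(2) = 1. P is now [[5]].
Step i=1: Q has 1 at row 1, column 1; remove that cell from P, ejecting 5. So w(1) = 5. P is now [].

So w = 5 1 3 4 2.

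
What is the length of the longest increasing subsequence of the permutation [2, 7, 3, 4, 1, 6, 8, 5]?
5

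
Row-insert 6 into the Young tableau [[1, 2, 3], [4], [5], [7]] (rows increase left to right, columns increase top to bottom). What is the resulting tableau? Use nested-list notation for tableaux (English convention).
6 is larger than every entry of row 1, so it is appended to row 1. The new tableau is [[1, 2, 3, 6], [4], [5], [7]].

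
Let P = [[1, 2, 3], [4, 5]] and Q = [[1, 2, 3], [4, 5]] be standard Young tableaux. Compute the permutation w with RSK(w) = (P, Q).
Reverse the RSK construction: for i from n down to 1, find the cell of Q containing i, remove the entry at that cell from P, and reverse-bump it up through P; the value ejected from row 1 is w(i).

Step i=5: Q has 5 at row 2, column 2; remove 5 from row 2 of P and reverse-bump: 5 enters row 1 and ejects 3. So w(5) = 3. P is now [[1, 2, 5], [4]].
Step i=4: Q has 4 at row 2, column 1; remove 4 from row 2 of P and reverse-bump: 4 enters row 1 and ejects 2. So w(4) = 2. P is now [[1, 4, 5]].
Step i=3: Q has 3 at row 1, column 3; remove that cell from P, ejecting 5. So w(3) = 5. P is now [[1, 4]].
Step i=2: Q has 2 at row 1, column 2; remove that cell from P, ejecting 4. So w(2) = 4. P is now [[1]].
Step i=1: Q has 1 at row 1, column 1; remove that cell from P, ejecting 1. So w(1) = 1. P is now [].

So w = 1 4 5 2 3.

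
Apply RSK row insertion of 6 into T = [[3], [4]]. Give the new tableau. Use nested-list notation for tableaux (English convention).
[[3, 6], [4]]

6 is larger than every entry of row 1, so it is appended to row 1. The new tableau is [[3, 6], [4]].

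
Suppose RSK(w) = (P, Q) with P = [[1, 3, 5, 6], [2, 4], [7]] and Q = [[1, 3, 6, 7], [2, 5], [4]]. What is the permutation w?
Reverse RSK: for i = n, n-1, ..., 1, locate i in Q, remove the corresponding corner cell from P, and reverse-bump its entry up through P; the value ejected from row 1 is w(i).

So w = 7 2 4 1 3 5 6.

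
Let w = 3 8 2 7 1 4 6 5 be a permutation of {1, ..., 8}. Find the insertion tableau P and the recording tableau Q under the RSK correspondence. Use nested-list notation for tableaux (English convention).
Insert each entry of the permutation into P by Schensted row insertion, recording in Q the position of each new cell.

Insert 3: appended to row 1. P = [[3]], Q = [[1]].
Insert 8: appended to row 1. P = [[3, 8]], Q = [[1, 2]].
Insert 2: 2 bumps 3 from row 1; 3 starts row 2. P = [[2, 8], [3]], Q = [[1, 2], [3]].
Insert 7: 7 bumps 8 from row 1; 8 appends to row 2. P = [[2, 7], [3, 8]], Q = [[1, 2], [3, 4]].
Insert 1: 1 bumps 2 from row 1; 2 bumps 3 from row 2; 3 starts row 3. P = [[1, 7], [2, 8], [3]], Q = [[1, 2], [3, 4], [5]].
Insert 4: 4 bumps 7 from row 1; 7 bumps 8 from row 2; 8 appends to row 3. P = [[1, 4], [2, 7], [3, 8]], Q = [[1, 2], [3, 4], [5, 6]].
Insert 6: appended to row 1. P = [[1, 4, 6], [2, 7], [3, 8]], Q = [[1, 2, 7], [3, 4], [5, 6]].
Insert 5: 5 bumps 6 from row 1; 6 bumps 7 from row 2; 7 bumps 8 from row 3; 8 starts row 4. P = [[1, 4, 5], [2, 6], [3, 7], [8]], Q = [[1, 2, 7], [3, 4], [5, 6], [8]].

So P = [[1, 4, 5], [2, 6], [3, 7], [8]], Q = [[1, 2, 7], [3, 4], [5, 6], [8]].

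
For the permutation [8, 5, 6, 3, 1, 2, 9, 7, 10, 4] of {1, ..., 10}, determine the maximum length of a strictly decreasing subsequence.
4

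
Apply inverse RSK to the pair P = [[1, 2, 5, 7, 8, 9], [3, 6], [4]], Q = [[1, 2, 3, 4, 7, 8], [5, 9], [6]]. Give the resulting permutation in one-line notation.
1 4 6 7 3 2 8 9 5

Reverse the RSK construction: for i from n down to 1, find the cell of Q containing i, remove the entry at that cell from P, and reverse-bump it up through P; the value ejected from row 1 is w(i).

Step i=9: Q has 9 at row 2, column 2; remove 6 from row 2 of P and reverse-bump: 6 enters row 1 and ejects 5. So w(9) = 5. P is now [[1, 2, 6, 7, 8, 9], [3], [4]].
Step i=8: Q has 8 at row 1, column 6; remove that cell from P, ejecting 9. So w(8) = 9. P is now [[1, 2, 6, 7, 8], [3], [4]].
Step i=7: Q has 7 at row 1, column 5; remove that cell from P, ejecting 8. So w(7) = 8. P is now [[1, 2, 6, 7], [3], [4]].
Step i=6: Q has 6 at row 3, column 1; remove 4 from row 3 of P and reverse-bump: 4 enters row 2 and ejects 3; 3 enters row 1 and ejects 2. So w(6) = 2. P is now [[1, 3, 6, 7], [4]].
Step i=5: Q has 5 at row 2, column 1; remove 4 from row 2 of P and reverse-bump: 4 enters row 1 and ejects 3. So w(5) = 3. P is now [[1, 4, 6, 7]].
Step i=4: Q has 4 at row 1, column 4; remove that cell from P, ejecting 7. So w(4) = 7. P is now [[1, 4, 6]].
Step i=3: Q has 3 at row 1, column 3; remove that cell from P, ejecting 6. So w(3) = 6. P is now [[1, 4]].
Step i=2: Q has 2 at row 1, column 2; remove that cell from P, ejecting 4. So w(2) = 4. P is now [[1]].
Step i=1: Q has 1 at row 1, column 1; remove that cell from P, ejecting 1. So w(1) = 1. P is now [].

So w = 1 4 6 7 3 2 8 9 5.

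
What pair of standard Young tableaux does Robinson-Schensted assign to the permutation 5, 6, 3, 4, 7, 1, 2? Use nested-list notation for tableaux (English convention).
P = [[1, 2, 7], [3, 4], [5, 6]], Q = [[1, 2, 5], [3, 4], [6, 7]]

Insert each entry of the permutation into P by Schensted row insertion, recording in Q the position of each new cell.

Insert 5: appended to row 1. P = [[5]].
Insert 6: appended to row 1. P = [[5, 6]].
Insert 3: 3 bumps 5 from row 1; 5 starts row 2. P = [[3, 6], [5]].
Insert 4: 4 bumps 6 from row 1; 6 appends to row 2. P = [[3, 4], [5, 6]].
Insert 7: appended to row 1. P = [[3, 4, 7], [5, 6]].
Insert 1: 1 bumps 3 from row 1; 3 bumps 5 from row 2; 5 starts row 3. P = [[1, 4, 7], [3, 6], [5]].
Insert 2: 2 bumps 4 from row 1; 4 bumps 6 from row 2; 6 appends to row 3. P = [[1, 2, 7], [3, 4], [5, 6]].

So P = [[1, 2, 7], [3, 4], [5, 6]], Q = [[1, 2, 5], [3, 4], [6, 7]].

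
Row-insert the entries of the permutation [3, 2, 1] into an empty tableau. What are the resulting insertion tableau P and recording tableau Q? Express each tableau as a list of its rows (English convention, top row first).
Insert each entry of the permutation into P by Schensted row insertion, recording in Q the position of each new cell.

Insert 3: appended to row 1. P = [[3]].
Insert 2: 2 bumps 3 from row 1; 3 starts row 2. P = [[2], [3]].
Insert 1: 1 bumps 2 from row 1; 2 bumps 3 from row 2; 3 starts row 3. P = [[1], [2], [3]].

So P = [[1], [2], [3]], Q = [[1], [2], [3]].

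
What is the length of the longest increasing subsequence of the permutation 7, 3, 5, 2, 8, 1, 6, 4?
3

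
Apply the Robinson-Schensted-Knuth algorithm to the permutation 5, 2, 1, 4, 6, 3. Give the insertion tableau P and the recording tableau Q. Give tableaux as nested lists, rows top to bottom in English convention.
P = [[1, 3, 6], [2, 4], [5]], Q = [[1, 4, 5], [2, 6], [3]]

Insert each entry of the permutation into P by Schensted row insertion, recording in Q the position of each new cell.

Insert 5: appended to row 1. P = [[5]], Q = [[1]].
Insert 2: 2 bumps 5 from row 1; 5 starts row 2. P = [[2], [5]], Q = [[1], [2]].
Insert 1: 1 bumps 2 from row 1; 2 bumps 5 from row 2; 5 starts row 3. P = [[1], [2], [5]], Q = [[1], [2], [3]].
Insert 4: appended to row 1. P = [[1, 4], [2], [5]], Q = [[1, 4], [2], [3]].
Insert 6: appended to row 1. P = [[1, 4, 6], [2], [5]], Q = [[1, 4, 5], [2], [3]].
Insert 3: 3 bumps 4 from row 1; 4 appends to row 2. P = [[1, 3, 6], [2, 4], [5]], Q = [[1, 4, 5], [2, 6], [3]].

So P = [[1, 3, 6], [2, 4], [5]], Q = [[1, 4, 5], [2, 6], [3]].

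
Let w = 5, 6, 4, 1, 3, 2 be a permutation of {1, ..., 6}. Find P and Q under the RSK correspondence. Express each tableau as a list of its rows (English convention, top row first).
P = [[1, 2], [3, 6], [4], [5]], Q = [[1, 2], [3, 5], [4], [6]]

Insert each entry of the permutation into P by Schensted row insertion, recording in Q the position of each new cell.

Insert 5: appended to row 1. P = [[5]], Q = [[1]].
Insert 6: appended to row 1. P = [[5, 6]], Q = [[1, 2]].
Insert 4: 4 bumps 5 from row 1; 5 starts row 2. P = [[4, 6], [5]], Q = [[1, 2], [3]].
Insert 1: 1 bumps 4 from row 1; 4 bumps 5 from row 2; 5 starts row 3. P = [[1, 6], [4], [5]], Q = [[1, 2], [3], [4]].
Insert 3: 3 bumps 6 from row 1; 6 appends to row 2. P = [[1, 3], [4, 6], [5]], Q = [[1, 2], [3, 5], [4]].
Insert 2: 2 bumps 3 from row 1; 3 bumps 4 from row 2; 4 bumps 5 from row 3; 5 starts row 4. P = [[1, 2], [3, 6], [4], [5]], Q = [[1, 2], [3, 5], [4], [6]].

So P = [[1, 2], [3, 6], [4], [5]], Q = [[1, 2], [3, 5], [4], [6]].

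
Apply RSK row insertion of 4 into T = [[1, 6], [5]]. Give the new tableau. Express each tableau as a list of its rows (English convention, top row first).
In row 1, 4 replaces 6 (the leftmost entry greater than 4); 6 is bumped to row 2. 6 is appended to row 2. The new tableau is [[1, 4], [5, 6]].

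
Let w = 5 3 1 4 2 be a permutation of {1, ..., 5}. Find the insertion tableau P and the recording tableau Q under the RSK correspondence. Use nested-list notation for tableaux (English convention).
P = [[1, 2], [3, 4], [5]], Q = [[1, 4], [2, 5], [3]]

Insert each entry of the permutation into P by Schensted row insertion, recording in Q the position of each new cell.

Insert 5: appended to row 1. P = [[5]], Q = [[1]].
Insert 3: 3 bumps 5 from row 1; 5 starts row 2. P = [[3], [5]], Q = [[1], [2]].
Insert 1: 1 bumps 3 from row 1; 3 bumps 5 from row 2; 5 starts row 3. P = [[1], [3], [5]], Q = [[1], [2], [3]].
Insert 4: appended to row 1. P = [[1, 4], [3], [5]], Q = [[1, 4], [2], [3]].
Insert 2: 2 bumps 4 from row 1; 4 appends to row 2. P = [[1, 2], [3, 4], [5]], Q = [[1, 4], [2, 5], [3]].

So P = [[1, 2], [3, 4], [5]], Q = [[1, 4], [2, 5], [3]].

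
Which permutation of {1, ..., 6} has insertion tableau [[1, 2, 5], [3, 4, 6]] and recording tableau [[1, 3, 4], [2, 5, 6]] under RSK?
3 1 4 6 2 5

Reverse the RSK construction: for i from n down to 1, find the cell of Q containing i, remove the entry at that cell from P, and reverse-bump it up through P; the value ejected from row 1 is w(i).

Step i=6: Q has 6 at row 2, column 3; remove 6 from row 2 of P and reverse-bump: 6 enters row 1 and ejects 5. So w(6) = 5. P is now [[1, 2, 6], [3, 4]].
Step i=5: Q has 5 at row 2, column 2; remove 4 from row 2 of P and reverse-bump: 4 enters row 1 and ejects 2. So w(5) = 2. P is now [[1, 4, 6], [3]].
Step i=4: Q has 4 at row 1, column 3; remove that cell from P, ejecting 6. So w(4) = 6. P is now [[1, 4], [3]].
Step i=3: Q has 3 at row 1, column 2; remove that cell from P, ejecting 4. So w(3) = 4. P is now [[1], [3]].
Step i=2: Q has 2 at row 2, column 1; remove 3 from row 2 of P and reverse-bump: 3 enters row 1 and ejects 1. So w(2) = 1. P is now [[3]].
Step i=1: Q has 1 at row 1, column 1; remove that cell from P, ejecting 3. So w(1) = 3. P is now [].

So w = 3 1 4 6 2 5.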